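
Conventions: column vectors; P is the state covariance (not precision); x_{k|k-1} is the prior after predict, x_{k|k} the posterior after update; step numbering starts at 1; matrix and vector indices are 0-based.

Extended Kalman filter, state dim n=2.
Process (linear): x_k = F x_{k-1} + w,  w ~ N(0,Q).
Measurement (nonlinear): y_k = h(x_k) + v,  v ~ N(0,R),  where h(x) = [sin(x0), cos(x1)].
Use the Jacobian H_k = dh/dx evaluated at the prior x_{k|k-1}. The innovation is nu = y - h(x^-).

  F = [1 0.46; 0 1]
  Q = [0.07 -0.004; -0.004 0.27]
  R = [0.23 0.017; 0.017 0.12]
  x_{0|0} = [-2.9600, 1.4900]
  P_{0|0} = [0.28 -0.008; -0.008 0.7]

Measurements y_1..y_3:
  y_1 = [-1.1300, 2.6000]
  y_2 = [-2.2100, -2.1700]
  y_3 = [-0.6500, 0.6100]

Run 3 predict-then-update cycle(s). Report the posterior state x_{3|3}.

step 1: x^-=[-2.2746, 1.4900]  P^-=[0.4908 0.3100; 0.3100 0.9700]  H_jac=[-0.6471 0.0000; 0.0000 -0.9967]  S=[0.4355 0.2170; 0.2170 1.0837]  K=[-0.6522 -0.1546; -0.0180 -0.8886]  nu=[-0.3676, 2.5193]  x^+=[-2.4242, -0.7420]  P^+=[0.2359 0.0297; 0.0297 0.1073]
step 2: x^-=[-2.7655, -0.7420]  P^-=[0.3559 0.0751; 0.0751 0.3773]  H_jac=[-0.9301 0.0000; 0.0000 0.6757]  S=[0.5379 -0.0302; -0.0302 0.2923]  K=[-0.6092 0.1107; -0.0813 0.8639]  nu=[-1.8427, -2.9071]  x^+=[-1.9646, -3.1035]  P^+=[0.1486 0.0043; 0.0043 0.1514]
step 3: x^-=[-3.3922, -3.1035]  P^-=[0.2546 0.0700; 0.0700 0.4214]  H_jac=[-0.9688 0.0000; 0.0000 0.0381]  S=[0.4690 0.0144; 0.0144 0.1206]  K=[-0.5286 0.0853; -0.1491 0.1509]  nu=[-0.8980, 1.6093]  x^+=[-2.7802, -2.7267]  P^+=[0.1240 0.0328; 0.0328 0.4088]

x_post = [-2.7802, -2.7267]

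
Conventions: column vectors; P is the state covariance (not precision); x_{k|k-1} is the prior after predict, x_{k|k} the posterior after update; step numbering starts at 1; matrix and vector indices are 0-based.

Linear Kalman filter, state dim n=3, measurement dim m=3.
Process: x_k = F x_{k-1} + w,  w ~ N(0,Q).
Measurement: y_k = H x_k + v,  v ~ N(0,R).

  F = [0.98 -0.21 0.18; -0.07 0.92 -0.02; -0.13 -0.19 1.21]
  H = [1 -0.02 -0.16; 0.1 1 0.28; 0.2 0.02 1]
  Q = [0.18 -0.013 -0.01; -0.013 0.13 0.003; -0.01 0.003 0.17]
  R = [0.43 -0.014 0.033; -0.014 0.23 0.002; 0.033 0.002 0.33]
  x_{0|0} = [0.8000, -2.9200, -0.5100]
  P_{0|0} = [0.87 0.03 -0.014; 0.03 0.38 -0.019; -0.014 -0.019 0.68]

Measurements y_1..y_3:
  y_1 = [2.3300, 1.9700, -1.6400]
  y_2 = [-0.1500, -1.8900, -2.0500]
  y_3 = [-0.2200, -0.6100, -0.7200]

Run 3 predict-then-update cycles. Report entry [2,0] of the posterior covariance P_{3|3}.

step 1: x^-=[1.3054, -2.7322, -0.1663]  P^-=[1.0385 -0.1238 0.0269; -0.1238 0.4530 -0.0952; 0.0269 -0.0952 1.2086]  S=[1.4954 -0.0741 0.0734; -0.0741 0.7115 0.2537; 0.0734 0.2537 1.5863]  K=[0.6885 0.0142 0.1122; -0.0387 0.6384 -0.1702; -0.1445 0.0591 0.7613]  nu=[0.9433, 4.6182, -1.6801]  x^+=[1.8318, 0.4656, -1.3089]  P^+=[0.2989 -0.0362 0.0007; -0.0362 0.1653 -0.0522; 0.0007 -0.0522 0.2475]
step 2: x^-=[1.4618, 0.3263, -1.9103]  P^-=[0.5015 -0.1084 0.0341; -0.1084 0.2781 -0.0837; 0.0341 -0.0837 0.5654]  S=[0.9390 -0.0801 0.0759; -0.0801 0.4907 0.0751; 0.0759 0.0751 0.9250]  K=[0.5197 -0.0302 0.1027; -0.0519 0.5105 -0.1451; -0.1045 0.0467 0.6216]  nu=[-1.9109, -1.8276, -0.4386]  x^+=[0.4788, -0.4440, -2.0685]  P^+=[0.2275 -0.0385 0.0063; -0.0385 0.1339 -0.0436; 0.0063 -0.0436 0.2014]
step 3: x^-=[0.1901, -0.4006, -2.4808]  P^-=[0.4323 -0.0981 0.0362; -0.0981 0.2511 -0.0683; 0.0362 -0.0683 0.4897]  S=[0.8668 -0.0748 0.0760; -0.0748 0.4680 0.0699; 0.0760 0.0699 0.8480]  K=[0.4824 -0.0337 0.1018; -0.0527 0.4862 -0.1331; -0.0942 0.0518 0.5885]  nu=[-0.8151, 0.4662, 1.7308]  x^+=[-0.0426, -0.3613, -1.3612]  P^+=[0.2118 -0.0377 0.0078; -0.0377 0.1272 -0.0397; 0.0078 -0.0397 0.1904]

P_post[2,0] = 0.0078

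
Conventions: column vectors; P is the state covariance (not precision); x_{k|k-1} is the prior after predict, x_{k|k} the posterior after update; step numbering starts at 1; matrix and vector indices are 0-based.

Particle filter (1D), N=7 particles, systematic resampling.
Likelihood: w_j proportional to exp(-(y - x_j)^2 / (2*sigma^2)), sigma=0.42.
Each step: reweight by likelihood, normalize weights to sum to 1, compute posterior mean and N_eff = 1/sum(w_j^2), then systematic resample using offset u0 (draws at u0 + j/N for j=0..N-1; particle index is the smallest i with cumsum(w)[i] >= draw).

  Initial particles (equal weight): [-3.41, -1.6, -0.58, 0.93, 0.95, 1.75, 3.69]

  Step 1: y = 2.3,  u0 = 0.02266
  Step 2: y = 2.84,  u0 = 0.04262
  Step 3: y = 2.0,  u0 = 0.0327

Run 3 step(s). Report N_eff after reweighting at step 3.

N_eff = 7.0000

step 1: w=[0.0000, 0.0000, 0.0000, 0.0111, 0.0130, 0.9663, 0.0095]  mean=1.7489  Neff=1.0705  idx=[4, 5, 5, 5, 5, 5, 5]
step 2: w=[0.0002, 0.1666, 0.1666, 0.1666, 0.1666, 0.1666, 0.1666]  mean=1.7498  Neff=6.0023  idx=[1, 2, 2, 3, 4, 5, 6]
step 3: w=[0.1429, 0.1429, 0.1429, 0.1429, 0.1429, 0.1429, 0.1429]  mean=1.7500  Neff=7.0000  idx=[0, 1, 2, 3, 4, 5, 6]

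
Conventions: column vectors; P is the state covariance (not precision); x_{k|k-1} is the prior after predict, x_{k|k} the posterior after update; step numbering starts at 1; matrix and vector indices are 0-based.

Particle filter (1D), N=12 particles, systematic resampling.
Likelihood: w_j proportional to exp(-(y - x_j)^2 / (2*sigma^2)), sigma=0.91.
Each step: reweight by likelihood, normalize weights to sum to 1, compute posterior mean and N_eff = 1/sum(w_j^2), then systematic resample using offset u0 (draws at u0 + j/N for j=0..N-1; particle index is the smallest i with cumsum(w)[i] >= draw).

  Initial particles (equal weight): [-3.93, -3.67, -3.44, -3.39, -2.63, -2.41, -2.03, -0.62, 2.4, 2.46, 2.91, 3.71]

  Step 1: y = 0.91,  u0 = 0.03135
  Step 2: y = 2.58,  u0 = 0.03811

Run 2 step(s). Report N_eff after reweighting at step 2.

N_eff = 8.0143

step 1: w=[0.0000, 0.0000, 0.0000, 0.0000, 0.0006, 0.0015, 0.0064, 0.2880, 0.3098, 0.2775, 0.1058, 0.0104]  mean=1.5755  Neff=3.7420  idx=[7, 7, 7, 7, 8, 8, 8, 9, 9, 9, 9, 10]
step 2: w=[0.0003, 0.0003, 0.0003, 0.0003, 0.1249, 0.1249, 0.1249, 0.1263, 0.1263, 0.1263, 0.1263, 0.1193]  mean=2.4879  Neff=8.0143  idx=[4, 4, 5, 6, 6, 7, 8, 8, 9, 10, 10, 11]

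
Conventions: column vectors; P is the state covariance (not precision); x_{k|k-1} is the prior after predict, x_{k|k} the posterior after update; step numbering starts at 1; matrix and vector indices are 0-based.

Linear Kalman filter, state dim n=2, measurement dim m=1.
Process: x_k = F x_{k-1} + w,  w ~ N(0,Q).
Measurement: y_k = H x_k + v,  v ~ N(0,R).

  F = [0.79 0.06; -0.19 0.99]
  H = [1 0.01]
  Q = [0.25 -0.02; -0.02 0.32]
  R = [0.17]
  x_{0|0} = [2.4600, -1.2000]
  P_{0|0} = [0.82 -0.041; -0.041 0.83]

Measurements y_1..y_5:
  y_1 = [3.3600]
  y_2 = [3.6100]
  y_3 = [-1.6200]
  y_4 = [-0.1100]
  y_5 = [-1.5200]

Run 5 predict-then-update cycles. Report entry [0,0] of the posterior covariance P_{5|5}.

step 1: x^-=[1.8714, -1.6554]  P^-=[0.7609 -0.1254; -0.1254 1.1785]  S=[0.9285]  K=[0.8181; -0.1223]  nu=[1.5052]  x^+=[3.1028, -1.8395]  P^+=[0.1394 -0.0324; -0.0324 1.1646]
step 2: x^-=[2.3408, -2.4107]  P^-=[0.3381 0.0032; 0.0032 1.4787]  S=[0.5083]  K=[0.6652; 0.0355]  nu=[1.2933]  x^+=[3.2011, -2.3648]  P^+=[0.1132 -0.0087; -0.0087 1.4780]
step 3: x^-=[2.3870, -2.9494]  P^-=[0.3251 0.0441; 0.0441 1.7760]  S=[0.4962]  K=[0.6561; 0.1246]  nu=[-3.9775]  x^+=[-0.2228, -3.4450]  P^+=[0.1115 0.0035; 0.0035 1.7683]
step 4: x^-=[-0.3827, -3.3682]  P^-=[0.3263 0.0710; 0.0710 2.0558]  S=[0.4979]  K=[0.6567; 0.1839]  nu=[0.3064]  x^+=[-0.1815, -3.3119]  P^+=[0.1115 0.0109; 0.0109 2.0390]
step 5: x^-=[-0.3421, -3.2443]  P^-=[0.3280 0.0928; 0.0928 2.3183]  S=[0.5001]  K=[0.6577; 0.2318]  nu=[-1.1455]  x^+=[-1.0955, -3.5098]  P^+=[0.1116 0.0165; 0.0165 2.2915]

P_post[0,0] = 0.1116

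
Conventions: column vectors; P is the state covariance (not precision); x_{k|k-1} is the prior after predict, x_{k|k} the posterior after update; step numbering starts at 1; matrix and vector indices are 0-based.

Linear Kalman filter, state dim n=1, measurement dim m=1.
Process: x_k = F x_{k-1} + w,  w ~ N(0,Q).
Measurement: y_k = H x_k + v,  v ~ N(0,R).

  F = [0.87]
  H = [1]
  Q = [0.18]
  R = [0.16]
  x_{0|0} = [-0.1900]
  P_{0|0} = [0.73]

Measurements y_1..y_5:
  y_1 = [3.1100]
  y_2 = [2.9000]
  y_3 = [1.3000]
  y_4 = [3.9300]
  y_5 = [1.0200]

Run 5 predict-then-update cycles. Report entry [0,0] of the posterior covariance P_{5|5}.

P_post[0,0] = 0.0982

step 1: x^-=[-0.1653]  P^-=[0.7325]  S=[0.8925]  K=[0.8207]  nu=[3.2753]  x^+=[2.5229]  P^+=[0.1313]
step 2: x^-=[2.1949]  P^-=[0.2794]  S=[0.4394]  K=[0.6359]  nu=[0.7051]  x^+=[2.6432]  P^+=[0.1017]
step 3: x^-=[2.2996]  P^-=[0.2570]  S=[0.4170]  K=[0.6163]  nu=[-0.9996]  x^+=[1.6835]  P^+=[0.0986]
step 4: x^-=[1.4647]  P^-=[0.2546]  S=[0.4146]  K=[0.6141]  nu=[2.4653]  x^+=[2.9787]  P^+=[0.0983]
step 5: x^-=[2.5915]  P^-=[0.2544]  S=[0.4144]  K=[0.6139]  nu=[-1.5715]  x^+=[1.6268]  P^+=[0.0982]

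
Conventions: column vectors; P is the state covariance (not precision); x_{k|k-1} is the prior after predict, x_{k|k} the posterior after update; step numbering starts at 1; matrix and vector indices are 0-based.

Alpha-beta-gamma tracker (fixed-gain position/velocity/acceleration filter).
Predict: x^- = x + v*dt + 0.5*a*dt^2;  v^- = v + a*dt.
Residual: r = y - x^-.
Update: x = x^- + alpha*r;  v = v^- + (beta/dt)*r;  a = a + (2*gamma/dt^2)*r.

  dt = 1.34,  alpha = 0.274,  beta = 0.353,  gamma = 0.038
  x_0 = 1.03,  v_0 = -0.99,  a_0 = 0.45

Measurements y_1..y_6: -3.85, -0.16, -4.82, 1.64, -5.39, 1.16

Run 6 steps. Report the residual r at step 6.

resid = 1.9675

step 1: x_pred=0.1074  r=-3.9574  x^+=-0.9769  v^+=-1.4295  a^+=0.2825
step 2: x_pred=-2.6388  r=2.4788  x^+=-1.9596  v^+=-0.3980  a^+=0.3874
step 3: x_pred=-2.1451  r=-2.6749  x^+=-2.8780  v^+=-0.5835  a^+=0.2742
step 4: x_pred=-3.4137  r=5.0537  x^+=-2.0290  v^+=1.1153  a^+=0.4881
step 5: x_pred=-0.0963  r=-5.2937  x^+=-1.5468  v^+=0.3748  a^+=0.2640
step 6: x_pred=-0.8075  r=1.9675  x^+=-0.2684  v^+=1.2469  a^+=0.3473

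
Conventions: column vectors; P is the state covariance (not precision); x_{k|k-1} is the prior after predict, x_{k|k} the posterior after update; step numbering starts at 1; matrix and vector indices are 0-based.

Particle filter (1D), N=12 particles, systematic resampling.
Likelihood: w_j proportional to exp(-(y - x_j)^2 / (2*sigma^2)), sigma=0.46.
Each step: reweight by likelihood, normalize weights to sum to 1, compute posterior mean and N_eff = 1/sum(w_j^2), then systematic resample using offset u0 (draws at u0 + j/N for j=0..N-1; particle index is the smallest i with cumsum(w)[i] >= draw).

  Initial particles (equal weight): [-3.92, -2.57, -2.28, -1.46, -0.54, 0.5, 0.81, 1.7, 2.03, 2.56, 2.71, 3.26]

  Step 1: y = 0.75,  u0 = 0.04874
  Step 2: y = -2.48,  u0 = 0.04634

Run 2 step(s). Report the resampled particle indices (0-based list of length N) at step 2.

step 1: w=[0.0000, 0.0000, 0.0000, 0.0000, 0.0097, 0.4284, 0.4924, 0.0589, 0.0103, 0.0002, 0.0001, 0.0000]  mean=0.7295  Neff=2.3276  idx=[5, 5, 5, 5, 5, 6, 6, 6, 6, 6, 6, 7]
step 2: w=[0.1976, 0.1976, 0.1976, 0.1976, 0.1976, 0.0020, 0.0020, 0.0020, 0.0020, 0.0020, 0.0020, 0.0000]  mean=0.5037  Neff=5.1216  idx=[0, 0, 1, 1, 1, 2, 2, 3, 3, 4, 4, 4]

resampled_idx = [0, 0, 1, 1, 1, 2, 2, 3, 3, 4, 4, 4]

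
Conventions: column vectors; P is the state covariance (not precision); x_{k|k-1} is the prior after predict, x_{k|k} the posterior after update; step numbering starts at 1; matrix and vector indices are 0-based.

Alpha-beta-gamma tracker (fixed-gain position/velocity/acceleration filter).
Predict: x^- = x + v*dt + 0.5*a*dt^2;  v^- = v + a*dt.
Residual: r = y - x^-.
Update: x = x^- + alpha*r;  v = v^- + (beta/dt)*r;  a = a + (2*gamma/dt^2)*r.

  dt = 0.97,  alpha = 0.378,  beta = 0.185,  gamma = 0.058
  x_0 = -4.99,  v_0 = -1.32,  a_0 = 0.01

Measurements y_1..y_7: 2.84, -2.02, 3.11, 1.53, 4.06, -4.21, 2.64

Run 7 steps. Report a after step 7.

step 1: x_pred=-6.2657  r=9.1057  x^+=-2.8237  v^+=0.4264  a^+=1.1326
step 2: x_pred=-1.8773  r=-0.1427  x^+=-1.9313  v^+=1.4978  a^+=1.1150
step 3: x_pred=0.0461  r=3.0639  x^+=1.2043  v^+=3.1637  a^+=1.4928
step 4: x_pred=4.9753  r=-3.4453  x^+=3.6730  v^+=3.9546  a^+=1.0680
step 5: x_pred=8.0113  r=-3.9513  x^+=6.5177  v^+=4.2369  a^+=0.5808
step 6: x_pred=10.9008  r=-15.1108  x^+=5.1889  v^+=1.9184  a^+=-1.2821
step 7: x_pred=6.4466  r=-3.8066  x^+=5.0077  v^+=-0.0513  a^+=-1.7514

a_post = -1.7514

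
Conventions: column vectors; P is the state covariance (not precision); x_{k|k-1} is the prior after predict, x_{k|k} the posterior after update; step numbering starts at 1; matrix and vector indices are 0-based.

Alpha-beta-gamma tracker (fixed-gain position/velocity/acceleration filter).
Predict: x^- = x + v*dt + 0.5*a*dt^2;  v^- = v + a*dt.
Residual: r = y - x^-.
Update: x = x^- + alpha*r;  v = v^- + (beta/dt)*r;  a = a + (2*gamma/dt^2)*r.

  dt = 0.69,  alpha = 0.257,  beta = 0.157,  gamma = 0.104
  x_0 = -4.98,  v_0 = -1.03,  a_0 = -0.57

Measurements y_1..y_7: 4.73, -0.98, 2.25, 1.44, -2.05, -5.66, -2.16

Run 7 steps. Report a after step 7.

step 1: x_pred=-5.8264  r=10.5564  x^+=-3.1134  v^+=0.9787  a^+=4.0419
step 2: x_pred=-1.4759  r=0.4959  x^+=-1.3485  v^+=3.8804  a^+=4.2586
step 3: x_pred=2.3428  r=-0.0928  x^+=2.3189  v^+=6.7977  a^+=4.2181
step 4: x_pred=8.0135  r=-6.5735  x^+=6.3241  v^+=8.2125  a^+=1.3462
step 5: x_pred=12.3112  r=-14.3612  x^+=8.6203  v^+=5.8737  a^+=-4.9279
step 6: x_pred=11.5001  r=-17.1601  x^+=7.0900  v^+=-1.4311  a^+=-12.4249
step 7: x_pred=3.1447  r=-5.3047  x^+=1.7814  v^+=-11.2113  a^+=-14.7424

a_post = -14.7424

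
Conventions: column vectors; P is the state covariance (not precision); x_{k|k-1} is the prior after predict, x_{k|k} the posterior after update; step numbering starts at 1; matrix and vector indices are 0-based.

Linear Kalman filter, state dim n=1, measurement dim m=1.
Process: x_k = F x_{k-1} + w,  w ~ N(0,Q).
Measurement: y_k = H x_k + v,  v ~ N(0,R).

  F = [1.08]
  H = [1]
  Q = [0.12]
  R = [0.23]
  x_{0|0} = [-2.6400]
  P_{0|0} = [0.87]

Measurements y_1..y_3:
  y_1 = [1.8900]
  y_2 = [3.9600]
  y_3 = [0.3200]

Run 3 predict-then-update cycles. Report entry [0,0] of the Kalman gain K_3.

K[0,0] = 0.5495

step 1: x^-=[-2.8512]  P^-=[1.1348]  S=[1.3648]  K=[0.8315]  nu=[4.7412]  x^+=[1.0910]  P^+=[0.1912]
step 2: x^-=[1.1783]  P^-=[0.3431]  S=[0.5731]  K=[0.5986]  nu=[2.7817]  x^+=[2.8435]  P^+=[0.1377]
step 3: x^-=[3.0710]  P^-=[0.2806]  S=[0.5106]  K=[0.5495]  nu=[-2.7510]  x^+=[1.5592]  P^+=[0.1264]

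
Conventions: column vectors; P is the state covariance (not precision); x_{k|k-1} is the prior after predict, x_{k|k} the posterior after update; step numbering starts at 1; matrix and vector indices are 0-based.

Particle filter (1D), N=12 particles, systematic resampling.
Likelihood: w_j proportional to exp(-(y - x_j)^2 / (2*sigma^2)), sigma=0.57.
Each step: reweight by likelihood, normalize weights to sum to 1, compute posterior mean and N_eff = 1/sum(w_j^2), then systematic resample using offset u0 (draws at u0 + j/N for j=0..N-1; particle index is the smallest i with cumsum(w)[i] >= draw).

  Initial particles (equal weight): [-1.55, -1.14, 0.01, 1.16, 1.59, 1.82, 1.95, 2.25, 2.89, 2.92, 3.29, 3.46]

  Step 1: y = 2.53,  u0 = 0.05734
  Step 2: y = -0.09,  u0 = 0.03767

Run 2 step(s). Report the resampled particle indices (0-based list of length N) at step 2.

step 1: w=[0.0000, 0.0000, 0.0000, 0.0123, 0.0565, 0.1014, 0.1312, 0.1952, 0.1804, 0.1743, 0.0905, 0.0582]  mean=2.5131  Neff=6.9714  idx=[4, 5, 6, 7, 7, 7, 8, 8, 9, 9, 10, 11]
step 2: w=[0.6855, 0.1924, 0.0873, 0.0116, 0.0116, 0.0116, 0.0001, 0.0001, 0.0000, 0.0000, 0.0000, 0.0000]  mean=1.6888  Neff=1.9421  idx=[0, 0, 0, 0, 0, 0, 0, 0, 1, 1, 1, 2]

resampled_idx = [0, 0, 0, 0, 0, 0, 0, 0, 1, 1, 1, 2]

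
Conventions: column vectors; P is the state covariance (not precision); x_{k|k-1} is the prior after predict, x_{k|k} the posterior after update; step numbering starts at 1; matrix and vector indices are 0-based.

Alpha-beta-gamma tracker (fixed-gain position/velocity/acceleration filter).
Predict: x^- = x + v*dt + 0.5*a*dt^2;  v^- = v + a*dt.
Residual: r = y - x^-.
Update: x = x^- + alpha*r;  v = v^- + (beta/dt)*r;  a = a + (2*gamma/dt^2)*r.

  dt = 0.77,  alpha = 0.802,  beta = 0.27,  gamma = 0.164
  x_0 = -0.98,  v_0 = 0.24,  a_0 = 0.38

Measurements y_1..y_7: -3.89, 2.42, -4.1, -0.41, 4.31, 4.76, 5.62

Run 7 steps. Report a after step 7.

step 1: x_pred=-0.6825  r=-3.2075  x^+=-3.2549  v^+=-0.5921  a^+=-1.3944
step 2: x_pred=-4.1242  r=6.5442  x^+=1.1242  v^+=0.6289  a^+=2.2259
step 3: x_pred=2.2684  r=-6.3684  x^+=-2.8391  v^+=0.1098  a^+=-1.2972
step 4: x_pred=-3.1390  r=2.7290  x^+=-0.9503  v^+=0.0680  a^+=0.2126
step 5: x_pred=-0.8350  r=5.1450  x^+=3.2913  v^+=2.0357  a^+=3.0589
step 6: x_pred=5.7656  r=-1.0056  x^+=4.9591  v^+=4.0384  a^+=2.5025
step 7: x_pred=8.8106  r=-3.1906  x^+=6.2517  v^+=4.8466  a^+=0.7375

a_post = 0.7375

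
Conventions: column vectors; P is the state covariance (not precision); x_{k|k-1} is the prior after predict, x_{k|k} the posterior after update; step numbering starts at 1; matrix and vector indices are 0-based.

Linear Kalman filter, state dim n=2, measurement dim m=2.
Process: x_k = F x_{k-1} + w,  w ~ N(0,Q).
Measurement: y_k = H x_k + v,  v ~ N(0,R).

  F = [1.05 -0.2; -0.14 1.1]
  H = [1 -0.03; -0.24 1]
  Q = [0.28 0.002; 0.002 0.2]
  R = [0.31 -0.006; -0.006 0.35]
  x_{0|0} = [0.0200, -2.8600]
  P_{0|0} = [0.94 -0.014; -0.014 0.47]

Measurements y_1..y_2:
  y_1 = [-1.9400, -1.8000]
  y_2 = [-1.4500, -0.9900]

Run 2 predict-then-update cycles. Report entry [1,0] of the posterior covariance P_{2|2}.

step 1: x^-=[0.5930, -3.1488]  P^-=[1.3410 -0.2561; -0.2561 0.7914]  S=[1.6671 -0.6096; -0.6096 1.3416]  K=[0.7813 -0.0758; 0.0774 0.6709]  nu=[-2.6275, 1.4911]  x^+=[-1.5729, -2.3518]  P^+=[0.2435 0.0272; 0.0272 0.2409]
step 2: x^-=[-1.1811, -2.3668]  P^-=[0.5466 -0.0546; -0.0546 0.4879]  S=[0.8603 -0.2068; -0.2068 0.8956]  K=[0.6219 -0.0638; 0.0572 0.5726]  nu=[-0.3399, 1.0933]  x^+=[-1.4623, -1.7602]  P^+=[0.1938 0.0204; 0.0204 0.2050]

P_post[1,0] = 0.0204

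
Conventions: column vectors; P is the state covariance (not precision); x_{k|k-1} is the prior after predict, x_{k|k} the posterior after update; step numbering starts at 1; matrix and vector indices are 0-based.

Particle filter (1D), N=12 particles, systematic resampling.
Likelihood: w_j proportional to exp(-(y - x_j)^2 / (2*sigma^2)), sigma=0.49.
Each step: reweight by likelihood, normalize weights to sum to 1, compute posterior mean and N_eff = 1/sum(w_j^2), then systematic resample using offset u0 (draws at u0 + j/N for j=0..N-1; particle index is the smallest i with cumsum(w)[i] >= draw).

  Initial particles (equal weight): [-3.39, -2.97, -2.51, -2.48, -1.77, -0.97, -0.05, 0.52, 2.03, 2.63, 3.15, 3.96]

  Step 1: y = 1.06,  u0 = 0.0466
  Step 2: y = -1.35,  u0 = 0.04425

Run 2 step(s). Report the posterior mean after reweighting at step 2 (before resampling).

step 1: w=[0.0000, 0.0000, 0.0000, 0.0000, 0.0000, 0.0002, 0.1000, 0.7087, 0.1833, 0.0077, 0.0001, 0.0000]  mean=0.7560  Neff=1.8320  idx=[6, 7, 7, 7, 7, 7, 7, 7, 7, 7, 8, 8]
step 2: w=[0.8272, 0.0192, 0.0192, 0.0192, 0.0192, 0.0192, 0.0192, 0.0192, 0.0192, 0.0192, 0.0000, 0.0000]  mean=0.0485  Neff=1.4545  idx=[0, 0, 0, 0, 0, 0, 0, 0, 0, 0, 3, 7]

post_mean = 0.0485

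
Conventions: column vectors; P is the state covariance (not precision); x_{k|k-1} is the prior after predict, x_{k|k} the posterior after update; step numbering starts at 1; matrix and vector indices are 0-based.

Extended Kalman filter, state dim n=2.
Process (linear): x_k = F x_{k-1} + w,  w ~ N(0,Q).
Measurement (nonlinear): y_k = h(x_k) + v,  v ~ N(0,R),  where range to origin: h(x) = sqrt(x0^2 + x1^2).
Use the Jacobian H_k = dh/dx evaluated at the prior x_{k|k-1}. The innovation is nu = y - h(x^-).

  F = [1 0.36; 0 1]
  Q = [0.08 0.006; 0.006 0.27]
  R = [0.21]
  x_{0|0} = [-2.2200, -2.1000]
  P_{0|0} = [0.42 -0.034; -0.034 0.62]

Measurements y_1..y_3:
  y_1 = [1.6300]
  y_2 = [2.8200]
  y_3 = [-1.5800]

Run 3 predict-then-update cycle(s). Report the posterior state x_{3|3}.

x_post = [-0.8673, 2.1286]

step 1: x^-=[-2.9760, -2.1000]  P^-=[0.5559 0.1952; 0.1952 0.8900]  H_jac=[-0.8171 -0.5766]  S=[1.0609]  K=[-0.5342; -0.6340]  nu=[-2.0123]  x^+=[-1.9010, -0.8241]  P^+=[0.2531 -0.1641; -0.1641 0.4635]
step 2: x^-=[-2.1977, -0.8241]  P^-=[0.2750 0.0087; 0.0087 0.7335]  H_jac=[-0.9363 -0.3511]  S=[0.5473]  K=[-0.4761; -0.4856]  nu=[0.4729]  x^+=[-2.4228, -1.0537]  P^+=[0.1510 -0.1178; -0.1178 0.6045]
step 3: x^-=[-2.8022, -1.0537]  P^-=[0.2245 0.1058; 0.1058 0.8745]  H_jac=[-0.9360 -0.3520]  S=[0.5848]  K=[-0.4230; -0.6958]  nu=[-4.5737]  x^+=[-0.8673, 2.1286]  P^+=[0.1198 -0.0663; -0.0663 0.5914]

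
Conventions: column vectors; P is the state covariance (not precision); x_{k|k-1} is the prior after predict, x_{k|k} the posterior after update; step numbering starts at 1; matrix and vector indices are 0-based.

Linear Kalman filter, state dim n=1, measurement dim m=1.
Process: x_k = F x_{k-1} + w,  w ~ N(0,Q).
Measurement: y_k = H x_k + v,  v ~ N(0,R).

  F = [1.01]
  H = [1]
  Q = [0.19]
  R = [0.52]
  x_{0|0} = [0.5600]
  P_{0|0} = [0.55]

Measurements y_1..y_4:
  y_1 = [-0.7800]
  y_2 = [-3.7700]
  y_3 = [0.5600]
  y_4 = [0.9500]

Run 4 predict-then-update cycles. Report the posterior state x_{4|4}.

step 1: x^-=[0.5656]  P^-=[0.7511]  S=[1.2711]  K=[0.5909]  nu=[-1.3456]  x^+=[-0.2295]  P^+=[0.3073]
step 2: x^-=[-0.2318]  P^-=[0.5034]  S=[1.0234]  K=[0.4919]  nu=[-3.5382]  x^+=[-1.9723]  P^+=[0.2558]
step 3: x^-=[-1.9920]  P^-=[0.4509]  S=[0.9709]  K=[0.4644]  nu=[2.5520]  x^+=[-0.8068]  P^+=[0.2415]
step 4: x^-=[-0.8148]  P^-=[0.4364]  S=[0.9564]  K=[0.4563]  nu=[1.7648]  x^+=[-0.0096]  P^+=[0.2373]

x_post = [-0.0096]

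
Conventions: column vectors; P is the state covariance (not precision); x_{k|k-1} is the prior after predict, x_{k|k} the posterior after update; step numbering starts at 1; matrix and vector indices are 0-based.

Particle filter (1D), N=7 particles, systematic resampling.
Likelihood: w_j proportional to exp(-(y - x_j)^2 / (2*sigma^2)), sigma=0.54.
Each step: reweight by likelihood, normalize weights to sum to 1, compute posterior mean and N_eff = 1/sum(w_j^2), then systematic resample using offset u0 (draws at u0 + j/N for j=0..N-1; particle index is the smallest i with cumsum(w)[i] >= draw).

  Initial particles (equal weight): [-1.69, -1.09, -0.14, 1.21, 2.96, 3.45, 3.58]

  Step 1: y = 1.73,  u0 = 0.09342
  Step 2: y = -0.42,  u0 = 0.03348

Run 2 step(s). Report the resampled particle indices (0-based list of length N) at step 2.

step 1: w=[0.0000, 0.0000, 0.0035, 0.8794, 0.1044, 0.0088, 0.0040]  mean=1.4171  Neff=1.2750  idx=[3, 3, 3, 3, 3, 3, 4]
step 2: w=[0.1667, 0.1667, 0.1667, 0.1667, 0.1667, 0.1667, 0.0000]  mean=1.2100  Neff=6.0000  idx=[0, 1, 1, 2, 3, 4, 5]

resampled_idx = [0, 1, 1, 2, 3, 4, 5]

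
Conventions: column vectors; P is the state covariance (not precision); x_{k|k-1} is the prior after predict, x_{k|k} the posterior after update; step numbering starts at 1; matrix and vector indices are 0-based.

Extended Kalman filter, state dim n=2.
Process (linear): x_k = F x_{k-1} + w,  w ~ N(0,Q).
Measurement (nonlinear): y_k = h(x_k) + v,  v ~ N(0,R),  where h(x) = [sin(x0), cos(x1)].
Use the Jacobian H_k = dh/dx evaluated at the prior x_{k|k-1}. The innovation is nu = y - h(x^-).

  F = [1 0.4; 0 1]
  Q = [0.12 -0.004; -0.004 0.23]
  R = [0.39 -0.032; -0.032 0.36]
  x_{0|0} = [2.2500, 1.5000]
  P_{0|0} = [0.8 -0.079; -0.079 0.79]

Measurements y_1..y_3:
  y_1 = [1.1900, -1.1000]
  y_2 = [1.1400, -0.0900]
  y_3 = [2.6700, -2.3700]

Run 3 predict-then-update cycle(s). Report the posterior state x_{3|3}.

x_post = [2.0987, 2.7969]

step 1: x^-=[2.8500, 1.5000]  P^-=[0.9832 0.2330; 0.2330 1.0200]  H_jac=[-0.9578 0.0000; 0.0000 -0.9975]  S=[1.2919 0.1906; 0.1906 1.3749]  K=[-0.7187 -0.0694; -0.0649 -0.7310]  nu=[0.9025, -1.1707]  x^+=[2.2827, 2.2973]  P^+=[0.2903 0.0020; 0.0020 0.2617]
step 2: x^-=[3.2016, 2.2973]  P^-=[0.4538 0.1027; 0.1027 0.4917]  H_jac=[-0.9982 0.0000; 0.0000 -0.7475]  S=[0.8422 0.0446; 0.0446 0.6348]  K=[-0.5334 -0.0834; -0.0914 -0.5727]  nu=[1.1999, 0.5742]  x^+=[2.5136, 1.8588]  P^+=[0.2057 0.0173; 0.0173 0.2719]
step 3: x^-=[3.2571, 1.8588]  P^-=[0.3831 0.1221; 0.1221 0.5019]  H_jac=[-0.9933 0.0000; 0.0000 -0.9588]  S=[0.7680 0.0843; 0.0843 0.8214]  K=[-0.4853 -0.0927; -0.0947 -0.5761]  nu=[2.7852, -2.0860]  x^+=[2.0987, 2.7969]  P^+=[0.1876 0.0186; 0.0186 0.2132]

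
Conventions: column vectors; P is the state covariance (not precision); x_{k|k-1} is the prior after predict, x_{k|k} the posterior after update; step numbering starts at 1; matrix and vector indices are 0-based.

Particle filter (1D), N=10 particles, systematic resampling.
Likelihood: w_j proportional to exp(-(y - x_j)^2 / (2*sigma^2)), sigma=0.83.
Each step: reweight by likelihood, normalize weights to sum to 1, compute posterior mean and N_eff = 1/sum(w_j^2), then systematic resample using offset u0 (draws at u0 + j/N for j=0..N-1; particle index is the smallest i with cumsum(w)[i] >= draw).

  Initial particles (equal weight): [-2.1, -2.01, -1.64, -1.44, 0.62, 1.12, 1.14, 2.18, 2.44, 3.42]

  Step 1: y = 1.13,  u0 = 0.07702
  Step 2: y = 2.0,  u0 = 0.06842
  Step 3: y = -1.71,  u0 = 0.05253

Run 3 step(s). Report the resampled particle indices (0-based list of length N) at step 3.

step 1: w=[0.0001, 0.0002, 0.0011, 0.0023, 0.2300, 0.2777, 0.2777, 0.1248, 0.0799, 0.0062]  mean=1.2526  Neff=4.3641  idx=[4, 4, 5, 5, 5, 6, 6, 6, 7, 8]
step 2: w=[0.0432, 0.0432, 0.0981, 0.0981, 0.0981, 0.1006, 0.1006, 0.1006, 0.1681, 0.1495]  mean=1.4583  Neff=8.8066  idx=[1, 2, 3, 4, 5, 6, 7, 8, 9, 9]
step 3: w=[0.5299, 0.0815, 0.0815, 0.0815, 0.0750, 0.0750, 0.0750, 0.0005, 0.0001, 0.0001]  mean=0.8603  Neff=3.1488  idx=[0, 0, 0, 0, 0, 1, 2, 3, 5, 6]

resampled_idx = [0, 0, 0, 0, 0, 1, 2, 3, 5, 6]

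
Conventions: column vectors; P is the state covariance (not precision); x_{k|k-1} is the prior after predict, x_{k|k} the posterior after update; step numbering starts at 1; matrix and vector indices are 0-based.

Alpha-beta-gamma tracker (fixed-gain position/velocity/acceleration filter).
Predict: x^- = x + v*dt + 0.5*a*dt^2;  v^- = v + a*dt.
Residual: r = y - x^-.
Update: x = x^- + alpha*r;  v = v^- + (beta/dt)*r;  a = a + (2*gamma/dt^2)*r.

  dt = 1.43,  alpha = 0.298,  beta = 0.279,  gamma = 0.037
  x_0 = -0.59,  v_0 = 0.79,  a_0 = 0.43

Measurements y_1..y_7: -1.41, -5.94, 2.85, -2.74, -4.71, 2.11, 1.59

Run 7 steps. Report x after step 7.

x_post = -0.6016

step 1: x_pred=0.9794  r=-2.3894  x^+=0.2673  v^+=0.9387  a^+=0.3435
step 2: x_pred=1.9610  r=-7.9010  x^+=-0.3935  v^+=-0.1115  a^+=0.0576
step 3: x_pred=-0.4941  r=3.3441  x^+=0.5024  v^+=0.6233  a^+=0.1786
step 4: x_pred=1.5764  r=-4.3164  x^+=0.2901  v^+=0.0366  a^+=0.0224
step 5: x_pred=0.3654  r=-5.0754  x^+=-1.1471  v^+=-0.9216  a^+=-0.1612
step 6: x_pred=-2.6297  r=4.7397  x^+=-1.2173  v^+=-0.2274  a^+=0.0103
step 7: x_pred=-1.5319  r=3.1219  x^+=-0.6016  v^+=0.3964  a^+=0.1233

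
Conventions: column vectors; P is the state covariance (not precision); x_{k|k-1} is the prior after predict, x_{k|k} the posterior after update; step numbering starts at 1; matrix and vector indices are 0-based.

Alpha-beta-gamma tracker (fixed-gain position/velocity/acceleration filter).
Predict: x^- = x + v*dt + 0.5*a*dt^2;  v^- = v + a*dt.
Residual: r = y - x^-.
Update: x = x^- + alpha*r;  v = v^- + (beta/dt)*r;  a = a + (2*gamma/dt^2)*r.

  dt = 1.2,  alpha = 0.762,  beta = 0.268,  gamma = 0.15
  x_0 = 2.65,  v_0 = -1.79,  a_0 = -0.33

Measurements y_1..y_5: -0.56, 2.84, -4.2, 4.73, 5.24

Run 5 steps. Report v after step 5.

v_post = 3.1365

step 1: x_pred=0.2644  r=-0.8244  x^+=-0.3638  v^+=-2.3701  a^+=-0.5017
step 2: x_pred=-3.5692  r=6.4092  x^+=1.3146  v^+=-1.5408  a^+=0.8335
step 3: x_pred=0.0657  r=-4.2657  x^+=-3.1848  v^+=-1.4933  a^+=-0.0552
step 4: x_pred=-5.0165  r=9.7465  x^+=2.4103  v^+=0.6172  a^+=1.9753
step 5: x_pred=4.5732  r=0.6668  x^+=5.0813  v^+=3.1365  a^+=2.1142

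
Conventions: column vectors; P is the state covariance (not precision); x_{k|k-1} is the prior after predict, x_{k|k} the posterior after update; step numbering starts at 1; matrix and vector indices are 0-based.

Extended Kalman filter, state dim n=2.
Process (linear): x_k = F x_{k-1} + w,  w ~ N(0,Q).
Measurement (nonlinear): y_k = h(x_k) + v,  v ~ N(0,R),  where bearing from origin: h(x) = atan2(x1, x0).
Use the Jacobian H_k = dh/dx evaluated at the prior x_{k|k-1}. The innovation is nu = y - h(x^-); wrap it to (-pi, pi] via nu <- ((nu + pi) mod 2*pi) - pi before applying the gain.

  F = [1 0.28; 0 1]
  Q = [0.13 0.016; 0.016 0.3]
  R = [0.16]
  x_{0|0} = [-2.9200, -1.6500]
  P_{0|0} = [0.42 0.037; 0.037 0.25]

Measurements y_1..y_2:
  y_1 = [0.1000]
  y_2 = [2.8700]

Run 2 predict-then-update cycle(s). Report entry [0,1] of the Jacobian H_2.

step 1: x^-=[-3.3820, -1.6500]  P^-=[0.5903 0.1230; 0.1230 0.5500]  H_jac=[0.1165 -0.2388]  S=[0.1925]  K=[0.2047; -0.6078]  nu=[2.7877]  x^+=[-2.8114, -3.3444]  P^+=[0.5823 0.1470; 0.1470 0.4789]
step 2: x^-=[-3.7478, -3.3444]  P^-=[0.8321 0.2970; 0.2970 0.7789]  H_jac=[0.1325 -0.1485]  S=[0.1801]  K=[0.3674; -0.4238]  nu=[-1.0002]  x^+=[-4.1153, -2.9205]  P^+=[0.8078 0.3251; 0.3251 0.7465]

H_jac[0,1] = -0.1485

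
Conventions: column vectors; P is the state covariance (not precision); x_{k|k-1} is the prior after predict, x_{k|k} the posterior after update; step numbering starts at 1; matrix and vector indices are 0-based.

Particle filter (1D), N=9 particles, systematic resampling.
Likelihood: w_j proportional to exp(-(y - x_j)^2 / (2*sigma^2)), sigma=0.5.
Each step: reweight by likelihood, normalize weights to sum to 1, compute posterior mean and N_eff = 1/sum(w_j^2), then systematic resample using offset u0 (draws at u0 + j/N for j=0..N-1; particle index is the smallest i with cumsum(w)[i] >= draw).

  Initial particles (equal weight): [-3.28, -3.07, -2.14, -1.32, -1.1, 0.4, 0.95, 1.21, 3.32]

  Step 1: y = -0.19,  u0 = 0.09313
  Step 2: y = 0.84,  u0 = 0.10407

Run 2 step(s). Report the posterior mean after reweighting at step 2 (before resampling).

post_mean = 0.5271

step 1: w=[0.0000, 0.0000, 0.0006, 0.0903, 0.2215, 0.5784, 0.0863, 0.0230, 0.0000]  mean=-0.0228  Neff=2.5017  idx=[4, 4, 5, 5, 5, 5, 5, 5, 7]
step 2: w=[0.0001, 0.0001, 0.1404, 0.1404, 0.1404, 0.1404, 0.1404, 0.1404, 0.1573]  mean=0.5271  Neff=6.9912  idx=[2, 3, 4, 5, 5, 6, 7, 8, 8]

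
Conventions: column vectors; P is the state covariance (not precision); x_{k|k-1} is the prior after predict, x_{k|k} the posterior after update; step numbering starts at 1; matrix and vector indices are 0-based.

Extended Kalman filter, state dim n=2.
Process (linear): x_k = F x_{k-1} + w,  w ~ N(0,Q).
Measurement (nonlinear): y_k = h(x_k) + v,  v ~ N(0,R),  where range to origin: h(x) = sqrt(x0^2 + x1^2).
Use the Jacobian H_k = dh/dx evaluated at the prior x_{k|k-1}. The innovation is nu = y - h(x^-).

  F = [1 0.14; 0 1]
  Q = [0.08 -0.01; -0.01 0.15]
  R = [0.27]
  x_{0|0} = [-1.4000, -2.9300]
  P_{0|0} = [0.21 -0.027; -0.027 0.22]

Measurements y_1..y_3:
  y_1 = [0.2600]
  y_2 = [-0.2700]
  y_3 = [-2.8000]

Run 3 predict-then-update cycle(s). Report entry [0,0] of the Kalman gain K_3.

K[0,0] = -0.3661

step 1: x^-=[-1.8102, -2.9300]  P^-=[0.2868 -0.0062; -0.0062 0.3700]  H_jac=[-0.5256 -0.8507]  S=[0.6115]  K=[-0.2379; -0.5095]  nu=[-3.1841]  x^+=[-1.0528, -1.3078]  P^+=[0.2522 -0.0803; -0.0803 0.2113]
step 2: x^-=[-1.2359, -1.3078]  P^-=[0.3138 -0.0607; -0.0607 0.3613]  H_jac=[-0.6868 -0.7268]  S=[0.5483]  K=[-0.3126; -0.4029]  nu=[-2.0694]  x^+=[-0.5889, -0.4741]  P^+=[0.2602 -0.1298; -0.1298 0.2723]
step 3: x^-=[-0.6553, -0.4741]  P^-=[0.3092 -0.1017; -0.1017 0.4223]  H_jac=[-0.8102 -0.5862]  S=[0.5215]  K=[-0.3661; -0.3167]  nu=[-3.6088]  x^+=[0.6660, 0.6689]  P^+=[0.2393 -0.1621; -0.1621 0.3700]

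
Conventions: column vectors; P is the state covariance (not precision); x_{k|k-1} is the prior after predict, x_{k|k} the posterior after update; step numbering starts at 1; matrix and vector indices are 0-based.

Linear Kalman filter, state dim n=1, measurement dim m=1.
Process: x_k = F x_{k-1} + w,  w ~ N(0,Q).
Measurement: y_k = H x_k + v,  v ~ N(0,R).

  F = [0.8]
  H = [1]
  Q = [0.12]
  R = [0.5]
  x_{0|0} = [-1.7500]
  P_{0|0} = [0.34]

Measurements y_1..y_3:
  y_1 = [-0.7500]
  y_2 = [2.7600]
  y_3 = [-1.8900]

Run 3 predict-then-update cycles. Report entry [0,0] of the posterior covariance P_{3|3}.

P_post[0,0] = 0.1558

step 1: x^-=[-1.4000]  P^-=[0.3376]  S=[0.8376]  K=[0.4031]  nu=[0.6500]  x^+=[-1.1380]  P^+=[0.2015]
step 2: x^-=[-0.9104]  P^-=[0.2490]  S=[0.7490]  K=[0.3324]  nu=[3.6704]  x^+=[0.3097]  P^+=[0.1662]
step 3: x^-=[0.2478]  P^-=[0.2264]  S=[0.7264]  K=[0.3117]  nu=[-2.1378]  x^+=[-0.4185]  P^+=[0.1558]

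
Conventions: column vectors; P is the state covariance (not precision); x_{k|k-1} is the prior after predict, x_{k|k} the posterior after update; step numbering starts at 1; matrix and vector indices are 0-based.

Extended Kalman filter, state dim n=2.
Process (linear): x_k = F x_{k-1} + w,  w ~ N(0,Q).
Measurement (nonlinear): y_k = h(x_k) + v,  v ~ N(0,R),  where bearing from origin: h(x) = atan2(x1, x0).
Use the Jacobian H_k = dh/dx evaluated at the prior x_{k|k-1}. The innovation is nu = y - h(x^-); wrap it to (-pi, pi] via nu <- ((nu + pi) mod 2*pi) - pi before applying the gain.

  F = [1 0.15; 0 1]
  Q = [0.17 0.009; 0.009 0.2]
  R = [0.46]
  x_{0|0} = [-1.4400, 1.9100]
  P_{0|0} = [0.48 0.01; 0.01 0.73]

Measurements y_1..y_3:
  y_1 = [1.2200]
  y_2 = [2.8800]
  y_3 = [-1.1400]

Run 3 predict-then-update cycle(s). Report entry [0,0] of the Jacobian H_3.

H_jac[0,0] = -0.4402

step 1: x^-=[-1.1535, 1.9100]  P^-=[0.6694 0.1285; 0.1285 0.9300]  H_jac=[-0.3836 -0.2317]  S=[0.6313]  K=[-0.4540; -0.4194]  nu=[-0.8941]  x^+=[-0.7476, 2.2850]  P^+=[0.5393 0.0083; 0.0083 0.8190]
step 2: x^-=[-0.4049, 2.2850]  P^-=[0.7302 0.1401; 0.1401 1.0190]  H_jac=[-0.4243 -0.0752]  S=[0.6062]  K=[-0.5285; -0.2245]  nu=[1.1338]  x^+=[-1.0041, 2.0305]  P^+=[0.5609 0.0682; 0.0682 0.9884]
step 3: x^-=[-0.6996, 2.0305]  P^-=[0.7736 0.2255; 0.2255 1.1884]  H_jac=[-0.4402 -0.1517]  S=[0.6674]  K=[-0.5616; -0.4188]  nu=[-3.0426]  x^+=[1.0090, 3.3048]  P^+=[0.5632 0.0685; 0.0685 1.0713]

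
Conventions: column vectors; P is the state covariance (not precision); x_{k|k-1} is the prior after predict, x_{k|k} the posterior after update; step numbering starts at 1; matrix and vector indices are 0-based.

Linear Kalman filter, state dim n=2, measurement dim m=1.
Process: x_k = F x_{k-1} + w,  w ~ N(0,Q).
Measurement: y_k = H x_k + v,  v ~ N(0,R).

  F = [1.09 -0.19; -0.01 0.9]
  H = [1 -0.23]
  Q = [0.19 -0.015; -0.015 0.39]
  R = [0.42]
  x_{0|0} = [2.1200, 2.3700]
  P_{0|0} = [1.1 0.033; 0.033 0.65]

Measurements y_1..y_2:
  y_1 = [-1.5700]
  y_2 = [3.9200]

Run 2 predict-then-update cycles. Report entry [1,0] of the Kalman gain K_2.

step 1: x^-=[1.8605, 2.1118]  P^-=[1.5067 -0.1057; -0.1057 0.9160]  S=[2.0238]  K=[0.7565; -0.1563]  nu=[-2.9448]  x^+=[-0.3673, 2.5722]  P^+=[0.3485 0.1336; 0.1336 0.8666]
step 2: x^-=[-0.8890, 2.3186]  P^-=[0.5799 -0.0356; -0.0356 1.0895]  S=[1.0740]  K=[0.5476; -0.2665]  nu=[5.3423]  x^+=[2.0366, 0.8949]  P^+=[0.2579 0.1211; 0.1211 1.0133]

K[1,0] = -0.2665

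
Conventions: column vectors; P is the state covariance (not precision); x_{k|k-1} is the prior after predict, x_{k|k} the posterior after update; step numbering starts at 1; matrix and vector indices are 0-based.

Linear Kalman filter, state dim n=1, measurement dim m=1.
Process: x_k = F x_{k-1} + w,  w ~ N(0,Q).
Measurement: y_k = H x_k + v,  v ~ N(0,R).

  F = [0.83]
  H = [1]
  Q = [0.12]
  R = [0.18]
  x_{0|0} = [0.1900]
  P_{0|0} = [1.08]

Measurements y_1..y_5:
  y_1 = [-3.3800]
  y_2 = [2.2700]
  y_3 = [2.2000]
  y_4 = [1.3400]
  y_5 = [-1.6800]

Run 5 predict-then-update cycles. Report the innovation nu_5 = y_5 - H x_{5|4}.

step 1: x^-=[0.1577]  P^-=[0.8640]  S=[1.0440]  K=[0.8276]  nu=[-3.5377]  x^+=[-2.7701]  P^+=[0.1490]
step 2: x^-=[-2.2991]  P^-=[0.2226]  S=[0.4026]  K=[0.5529]  nu=[4.5691]  x^+=[0.2273]  P^+=[0.0995]
step 3: x^-=[0.1886]  P^-=[0.1886]  S=[0.3686]  K=[0.5116]  nu=[2.0114]  x^+=[1.2177]  P^+=[0.0921]
step 4: x^-=[1.0107]  P^-=[0.1834]  S=[0.3634]  K=[0.5047]  nu=[0.3293]  x^+=[1.1769]  P^+=[0.0909]
step 5: x^-=[0.9768]  P^-=[0.1826]  S=[0.3626]  K=[0.5036]  nu=[-2.6568]  x^+=[-0.3611]  P^+=[0.0906]

innov = [-2.6568]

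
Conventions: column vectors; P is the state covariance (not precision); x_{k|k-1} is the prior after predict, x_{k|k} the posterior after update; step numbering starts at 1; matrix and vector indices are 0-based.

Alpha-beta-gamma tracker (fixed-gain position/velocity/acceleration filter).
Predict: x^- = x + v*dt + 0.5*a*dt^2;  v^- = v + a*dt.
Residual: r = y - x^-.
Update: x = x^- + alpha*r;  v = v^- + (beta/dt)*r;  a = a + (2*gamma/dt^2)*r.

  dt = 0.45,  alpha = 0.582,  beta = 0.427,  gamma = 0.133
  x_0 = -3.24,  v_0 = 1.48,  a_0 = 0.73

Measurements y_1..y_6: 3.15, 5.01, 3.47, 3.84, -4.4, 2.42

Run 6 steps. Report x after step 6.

step 1: x_pred=-2.5001  r=5.6501  x^+=0.7883  v^+=7.1698  a^+=8.1518
step 2: x_pred=4.8400  r=0.1700  x^+=4.9390  v^+=10.9994  a^+=8.3751
step 3: x_pred=10.7367  r=-7.2667  x^+=6.5075  v^+=7.8729  a^+=-1.1703
step 4: x_pred=9.9318  r=-6.0918  x^+=6.3864  v^+=1.5659  a^+=-9.1723
step 5: x_pred=6.1623  r=-10.5623  x^+=0.0150  v^+=-12.5841  a^+=-23.0468
step 6: x_pred=-7.9813  r=10.4013  x^+=-1.9277  v^+=-13.0855  a^+=-9.3838

x_post = -1.9277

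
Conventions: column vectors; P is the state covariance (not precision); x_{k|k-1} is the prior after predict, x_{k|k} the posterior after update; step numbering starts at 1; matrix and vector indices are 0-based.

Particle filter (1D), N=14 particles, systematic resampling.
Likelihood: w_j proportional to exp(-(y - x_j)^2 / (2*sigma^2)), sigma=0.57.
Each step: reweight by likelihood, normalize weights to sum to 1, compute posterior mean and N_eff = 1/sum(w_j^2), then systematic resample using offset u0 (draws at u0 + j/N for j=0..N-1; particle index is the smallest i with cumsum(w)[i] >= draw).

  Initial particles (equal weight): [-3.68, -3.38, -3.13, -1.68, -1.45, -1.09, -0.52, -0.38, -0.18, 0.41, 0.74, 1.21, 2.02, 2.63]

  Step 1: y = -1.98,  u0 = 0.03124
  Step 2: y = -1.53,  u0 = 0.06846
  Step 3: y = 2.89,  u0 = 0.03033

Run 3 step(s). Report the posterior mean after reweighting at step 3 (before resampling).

step 1: w=[0.0057, 0.0237, 0.0631, 0.4205, 0.3134, 0.1427, 0.0182, 0.0094, 0.0033, 0.0001, 0.0000, 0.0000, 0.0000, 0.0000]  mean=-1.6283  Neff=3.3286  idx=[2, 3, 3, 3, 3, 3, 3, 4, 4, 4, 4, 4, 5, 5]
step 2: w=[0.0016, 0.0788, 0.0788, 0.0788, 0.0788, 0.0788, 0.0788, 0.0808, 0.0808, 0.0808, 0.0808, 0.0808, 0.0606, 0.0606]  mean=-1.5179  Neff=12.9345  idx=[1, 2, 3, 4, 5, 6, 7, 8, 9, 9, 10, 11, 12, 13]
step 3: w=[0.0002, 0.0002, 0.0002, 0.0002, 0.0002, 0.0002, 0.0048, 0.0048, 0.0048, 0.0048, 0.0048, 0.0048, 0.4849, 0.4849]  mean=-1.1012  Neff=2.1259  idx=[12, 12, 12, 12, 12, 12, 12, 13, 13, 13, 13, 13, 13, 13]

post_mean = -1.1012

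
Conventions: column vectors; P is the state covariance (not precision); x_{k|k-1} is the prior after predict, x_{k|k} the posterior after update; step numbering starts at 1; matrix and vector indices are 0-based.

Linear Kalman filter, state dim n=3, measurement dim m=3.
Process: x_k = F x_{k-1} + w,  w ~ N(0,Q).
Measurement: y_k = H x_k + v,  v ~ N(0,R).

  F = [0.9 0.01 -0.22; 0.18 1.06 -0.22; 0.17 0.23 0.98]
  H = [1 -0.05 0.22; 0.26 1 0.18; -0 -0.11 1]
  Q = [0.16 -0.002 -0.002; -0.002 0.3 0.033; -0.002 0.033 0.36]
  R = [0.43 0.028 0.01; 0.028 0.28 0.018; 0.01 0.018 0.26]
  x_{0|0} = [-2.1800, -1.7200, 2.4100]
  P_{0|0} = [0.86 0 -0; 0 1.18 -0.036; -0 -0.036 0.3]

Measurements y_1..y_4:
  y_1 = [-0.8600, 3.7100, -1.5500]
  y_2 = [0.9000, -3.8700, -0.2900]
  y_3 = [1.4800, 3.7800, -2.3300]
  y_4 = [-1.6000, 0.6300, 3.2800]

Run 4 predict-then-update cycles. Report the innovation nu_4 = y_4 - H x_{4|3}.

innov = [-2.6047, -2.1067, 4.3432]

step 1: x^-=[-2.5094, -2.7458, 1.5956]  P^-=[0.8714 0.1728 0.0691; 0.1728 1.6850 0.2467; 0.0691 0.2467 0.7192]  S=[1.3481 0.4378 0.2092; 0.4378 2.2324 0.2170; 0.2092 0.2170 0.9453]  K=[0.6455 0.0681 -0.1056; -0.1502 0.8333 -0.0931; 0.0160 0.1050 0.7045]  nu=[1.1611, 6.8210, -3.4476]  x^+=[-0.9312, 3.0849, -0.0986]  P^+=[0.2819 -0.0338 -0.0235; -0.0338 0.2335 0.0150; -0.0235 0.0150 0.1869]
step 2: x^-=[-0.7855, 3.1241, 0.4546]  P^-=[0.4060 0.0249 -0.0261; 0.0249 0.5626 0.0623; -0.0261 0.0623 0.5562]  S=[0.8490 0.1590 0.1020; 0.1590 0.9210 0.1098; 0.1020 0.1098 0.8093]  K=[0.4698 0.0679 -0.1041; -0.1015 0.6566 -0.0758; 0.0134 0.0874 0.6653]  nu=[1.7417, -6.8717, -0.4009]  x^+=[-0.3920, -1.5343, -0.3891]  P^+=[0.2070 -0.0194 -0.0233; -0.0194 0.1827 0.0112; -0.0233 0.0112 0.1759]
step 3: x^-=[-0.2825, -1.6113, -0.8008]  P^-=[0.3450 0.0264 -0.0320; 0.0264 0.5097 0.0495; -0.0320 0.0495 0.5404]  S=[0.7847 0.1425 0.0931; 0.1425 0.8591 0.0986; 0.0931 0.0986 0.7956]  K=[0.4287 0.0691 -0.1026; -0.0914 0.6356 -0.0764; 0.0141 0.0830 0.6604]  nu=[1.8581, 5.6089, -1.7064]  x^+=[1.0767, 1.9142, -1.4360]  P^+=[0.1895 -0.0157 -0.0229; -0.0157 0.1763 0.0101; -0.0229 0.0101 0.1744]
step 4: x^-=[1.3041, 2.5388, -0.7840]  P^-=[0.3307 0.0271 -0.0332; 0.0271 0.5038 0.0475; -0.0332 0.0475 0.5380]  S=[0.7696 0.1390 0.0914; 0.1390 0.8517 0.0965; 0.0914 0.0965 0.7937]  K=[0.4181 0.0691 -0.1022; -0.0892 0.6331 -0.0768; 0.0144 0.0822 0.6597]  nu=[-2.6047, -2.1067, 4.3432]  x^+=[-0.3742, 1.1038, 1.8705]  P^+=[0.1850 -0.0148 -0.0228; -0.0148 0.1755 0.0098; -0.0228 0.0098 0.1742]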